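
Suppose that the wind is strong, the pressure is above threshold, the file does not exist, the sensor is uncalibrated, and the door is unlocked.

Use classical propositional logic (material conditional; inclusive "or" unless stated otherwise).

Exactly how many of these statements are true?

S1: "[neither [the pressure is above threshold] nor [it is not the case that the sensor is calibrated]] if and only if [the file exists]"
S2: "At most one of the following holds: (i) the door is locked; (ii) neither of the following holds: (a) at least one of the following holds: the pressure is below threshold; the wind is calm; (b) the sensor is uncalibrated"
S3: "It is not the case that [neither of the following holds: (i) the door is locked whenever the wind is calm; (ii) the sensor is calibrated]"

Let Q = "the pressure is above threshold" (True), S = "the sensor is calibrated" (False), R = "the file exists" (False), U = "the door is locked" (False), P = "the wind is strong" (True).

S1: Parsed as (Q nor not S) iff R

not S = not False = True
Q nor not S = True nor True = False
(Q nor not S) iff R = False iff False = True
So S1 is true.

S2: In symbols: U nand ((not Q or not P) nor not S)

not Q = not True = False
not P = not True = False
not Q or not P = False or False = False
not S = not False = True
(not Q or not P) nor not S = False nor True = False
U nand ((not Q or not P) nor not S) = False nand False = True
Thus S2 is true.

S3: In symbols: not ((not P -> U) nor S)

not P = not True = False
not P -> U = False -> False = True
(not P -> U) nor S = True nor False = False
not ((not P -> U) nor S) = not False = True
Hence S3 is true.

True statements: 3 (S1, S2, S3).

3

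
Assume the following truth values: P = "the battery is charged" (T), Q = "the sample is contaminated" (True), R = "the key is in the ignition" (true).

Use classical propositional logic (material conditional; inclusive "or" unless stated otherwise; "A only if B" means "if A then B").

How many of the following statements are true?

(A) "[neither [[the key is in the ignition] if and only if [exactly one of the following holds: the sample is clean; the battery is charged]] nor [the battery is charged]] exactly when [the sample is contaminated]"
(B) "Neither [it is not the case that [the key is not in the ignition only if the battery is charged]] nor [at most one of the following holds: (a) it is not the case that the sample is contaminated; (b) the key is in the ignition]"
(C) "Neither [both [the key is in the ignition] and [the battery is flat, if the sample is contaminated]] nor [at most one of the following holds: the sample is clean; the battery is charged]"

0

(A): Parsed as ((R ↔ (¬Q ⊕ P)) ↓ P) ↔ Q

¬Q = ¬T = F
¬Q ⊕ P = F ⊕ T = T
R ↔ (¬Q ⊕ P) = T ↔ T = T
(R ↔ (¬Q ⊕ P)) ↓ P = T ↓ T = F
((R ↔ (¬Q ⊕ P)) ↓ P) ↔ Q = F ↔ T = F
So (A) is false.

(B): Parsed as ¬(¬R → P) ↓ (¬Q ↑ R)

¬R = ¬T = F
¬R → P = F → T = T
¬(¬R → P) = ¬T = F
¬Q = ¬T = F
¬Q ↑ R = F ↑ T = T
¬(¬R → P) ↓ (¬Q ↑ R) = F ↓ T = F
Thus (B) is false.

(C): This is (R ∧ (Q → ¬P)) ↓ (¬Q ↑ P).

¬P = ¬T = F
Q → ¬P = T → F = F
R ∧ (Q → ¬P) = T ∧ F = F
¬Q = ¬T = F
¬Q ↑ P = F ↑ T = T
(R ∧ (Q → ¬P)) ↓ (¬Q ↑ P) = F ↓ T = F
So (C) is false.

Count: 0.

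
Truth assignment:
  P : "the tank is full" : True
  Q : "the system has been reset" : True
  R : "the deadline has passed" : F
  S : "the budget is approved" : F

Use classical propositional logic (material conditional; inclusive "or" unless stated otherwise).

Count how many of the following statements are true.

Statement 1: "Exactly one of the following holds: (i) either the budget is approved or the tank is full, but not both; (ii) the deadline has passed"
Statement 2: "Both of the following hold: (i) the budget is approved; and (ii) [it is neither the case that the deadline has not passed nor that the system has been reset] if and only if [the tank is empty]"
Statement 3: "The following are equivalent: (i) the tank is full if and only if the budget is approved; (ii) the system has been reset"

Statement 1: This is (S xor P) xor R.

S xor P = F xor T = T
(S xor P) xor R = T xor F = T
Hence Statement 1 is true.

Statement 2: Parsed as S & ((~R nor Q) <-> ~P)

~R = ~F = T
~R nor Q = T nor T = F
~P = ~T = F
(~R nor Q) <-> ~P = F <-> F = T
S & ((~R nor Q) <-> ~P) = F & T = F
So Statement 2 is false.

Statement 3: In symbols: (P <-> S) <-> Q

P <-> S = T <-> F = F
(P <-> S) <-> Q = F <-> T = F
Hence Statement 3 is false.

1 of the 3 statements is true.

1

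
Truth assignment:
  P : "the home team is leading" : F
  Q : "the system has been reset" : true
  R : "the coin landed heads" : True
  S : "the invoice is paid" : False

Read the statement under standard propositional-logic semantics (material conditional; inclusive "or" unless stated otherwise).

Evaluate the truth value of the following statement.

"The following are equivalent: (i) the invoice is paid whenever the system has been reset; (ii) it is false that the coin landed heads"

True.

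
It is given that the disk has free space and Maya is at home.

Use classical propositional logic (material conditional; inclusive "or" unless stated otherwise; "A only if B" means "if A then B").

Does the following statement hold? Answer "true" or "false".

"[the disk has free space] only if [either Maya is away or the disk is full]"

False.

Let P = "the disk is full" (F), Q = "Maya is at home" (T).
Formalization: ~P -> (~Q | P)

~P = ~F = T
~Q = ~T = F
~Q | P = F | F = F
~P -> (~Q | P) = T -> F = F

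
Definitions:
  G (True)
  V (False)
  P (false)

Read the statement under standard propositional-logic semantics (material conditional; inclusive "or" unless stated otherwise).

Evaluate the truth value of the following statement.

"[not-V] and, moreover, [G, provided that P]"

True

Parsed as not V and (P -> G)

not V = not False = True
P -> G = False -> True = True
not V and (P -> G) = True and True = True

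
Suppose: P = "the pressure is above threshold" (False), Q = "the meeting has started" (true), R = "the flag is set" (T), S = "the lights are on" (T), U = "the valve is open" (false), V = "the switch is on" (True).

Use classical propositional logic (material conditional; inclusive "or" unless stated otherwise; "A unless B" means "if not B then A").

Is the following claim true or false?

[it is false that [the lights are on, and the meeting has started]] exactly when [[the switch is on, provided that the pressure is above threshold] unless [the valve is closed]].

The statement is false.

Parsed as not (S and Q) iff ((P -> V) or not U)

S and Q = True and True = True
not (S and Q) = not True = False
P -> V = False -> True = True
not U = not False = True
(P -> V) or not U = True or True = True
not (S and Q) iff ((P -> V) or not U) = False iff True = False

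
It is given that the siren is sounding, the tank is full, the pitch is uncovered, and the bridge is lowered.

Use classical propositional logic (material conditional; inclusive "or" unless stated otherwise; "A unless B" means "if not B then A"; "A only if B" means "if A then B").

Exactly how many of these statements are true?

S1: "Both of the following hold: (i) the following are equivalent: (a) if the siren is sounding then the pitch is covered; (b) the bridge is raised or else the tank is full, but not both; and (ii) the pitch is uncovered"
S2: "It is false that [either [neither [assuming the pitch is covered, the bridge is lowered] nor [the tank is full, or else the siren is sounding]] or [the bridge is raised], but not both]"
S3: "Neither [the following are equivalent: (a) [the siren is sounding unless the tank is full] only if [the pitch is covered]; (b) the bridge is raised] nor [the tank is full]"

Let M = "the siren is sounding" (True), R = "the pitch is covered" (False), H = "the bridge is raised" (False), D = "the tank is full" (True).

S1: In symbols: ((M -> R) iff (H xor D)) and not R

M -> R = True -> False = False
H xor D = False xor True = True
(M -> R) iff (H xor D) = False iff True = False
not R = not False = True
((M -> R) iff (H xor D)) and not R = False and True = False
Thus S1 is false.

S2: Formalization: not (((R -> not H) nor (D or M)) xor H)

not H = not False = True
R -> not H = False -> True = True
D or M = True or True = True
(R -> not H) nor (D or M) = True nor True = False
((R -> not H) nor (D or M)) xor H = False xor False = False
not (((R -> not H) nor (D or M)) xor H) = not False = True
Hence S2 is true.

S3: This is (((M or D) -> R) iff H) nor D.

M or D = True or True = True
(M or D) -> R = True -> False = False
((M or D) -> R) iff H = False iff False = True
(((M or D) -> R) iff H) nor D = True nor True = False
So S3 is false.

Count: 1.

1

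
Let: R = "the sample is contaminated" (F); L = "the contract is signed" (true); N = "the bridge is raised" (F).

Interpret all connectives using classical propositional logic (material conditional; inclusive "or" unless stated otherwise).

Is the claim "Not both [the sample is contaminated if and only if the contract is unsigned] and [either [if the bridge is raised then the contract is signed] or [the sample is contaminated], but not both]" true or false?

In symbols: (R iff not L) nand ((N -> L) xor R)

not L = not True = False
R iff not L = False iff False = True
N -> L = False -> True = True
(N -> L) xor R = True xor False = True
(R iff not L) nand ((N -> L) xor R) = True nand True = False

False.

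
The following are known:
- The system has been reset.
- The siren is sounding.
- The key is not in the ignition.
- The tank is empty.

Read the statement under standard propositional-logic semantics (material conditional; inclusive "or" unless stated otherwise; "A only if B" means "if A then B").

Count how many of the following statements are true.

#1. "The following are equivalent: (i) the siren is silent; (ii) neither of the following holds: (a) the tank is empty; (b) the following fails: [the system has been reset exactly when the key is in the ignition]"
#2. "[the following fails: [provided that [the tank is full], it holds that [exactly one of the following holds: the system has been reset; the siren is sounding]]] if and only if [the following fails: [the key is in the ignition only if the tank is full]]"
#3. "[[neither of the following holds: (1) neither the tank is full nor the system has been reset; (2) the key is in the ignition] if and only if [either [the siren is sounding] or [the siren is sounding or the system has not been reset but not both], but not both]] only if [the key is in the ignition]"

Let L = "the siren is sounding" (T), S = "the tank is full" (F), H = "the system has been reset" (T), D = "the key is in the ignition" (F).

#1: Parsed as ¬L ↔ (¬S ↓ ¬(H ↔ D))

¬L = ¬T = F
¬S = ¬F = T
H ↔ D = T ↔ F = F
¬(H ↔ D) = ¬F = T
¬S ↓ ¬(H ↔ D) = T ↓ T = F
¬L ↔ (¬S ↓ ¬(H ↔ D)) = F ↔ F = T
So #1 is true.

#2: In symbols: ¬(S → (H ⊕ L)) ↔ ¬(D → S)

H ⊕ L = T ⊕ T = F
S → (H ⊕ L) = F → F = T
¬(S → (H ⊕ L)) = ¬T = F
D → S = F → F = T
¬(D → S) = ¬T = F
¬(S → (H ⊕ L)) ↔ ¬(D → S) = F ↔ F = T
Hence #2 is true.

#3: Parsed as (((S ↓ H) ↓ D) ↔ (L ⊕ (L ⊕ ¬H))) → D

S ↓ H = F ↓ T = F
(S ↓ H) ↓ D = F ↓ F = T
¬H = ¬T = F
L ⊕ ¬H = T ⊕ F = T
L ⊕ (L ⊕ ¬H) = T ⊕ T = F
((S ↓ H) ↓ D) ↔ (L ⊕ (L ⊕ ¬H)) = T ↔ F = F
(((S ↓ H) ↓ D) ↔ (L ⊕ (L ⊕ ¬H))) → D = F → F = T
Hence #3 is true.

3 of the 3 statements are true (#1, #2, #3).

3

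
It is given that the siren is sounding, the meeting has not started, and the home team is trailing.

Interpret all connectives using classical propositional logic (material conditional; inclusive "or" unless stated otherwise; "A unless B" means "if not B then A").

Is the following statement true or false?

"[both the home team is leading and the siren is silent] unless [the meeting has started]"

False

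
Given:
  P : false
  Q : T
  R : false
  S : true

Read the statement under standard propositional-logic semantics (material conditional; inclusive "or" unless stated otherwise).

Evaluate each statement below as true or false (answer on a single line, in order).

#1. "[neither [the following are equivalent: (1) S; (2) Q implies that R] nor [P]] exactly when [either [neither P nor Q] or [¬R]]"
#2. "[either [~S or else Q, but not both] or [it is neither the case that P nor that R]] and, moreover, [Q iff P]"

#1: In symbols: ((S iff (Q -> R)) nor P) iff ((P nor Q) or not R)

Q -> R = True -> False = False
S iff (Q -> R) = True iff False = False
(S iff (Q -> R)) nor P = False nor False = True
P nor Q = False nor True = False
not R = not False = True
(P nor Q) or not R = False or True = True
((S iff (Q -> R)) nor P) iff ((P nor Q) or not R) = True iff True = True
Hence #1 is true.

#2: This is ((not S xor Q) or (P nor R)) and (Q iff P).

not S = not True = False
not S xor Q = False xor True = True
P nor R = False nor False = True
(not S xor Q) or (P nor R) = True or True = True
Q iff P = True iff False = False
((not S xor Q) or (P nor R)) and (Q iff P) = True and False = False
So #2 is false.

#1 True / #2 False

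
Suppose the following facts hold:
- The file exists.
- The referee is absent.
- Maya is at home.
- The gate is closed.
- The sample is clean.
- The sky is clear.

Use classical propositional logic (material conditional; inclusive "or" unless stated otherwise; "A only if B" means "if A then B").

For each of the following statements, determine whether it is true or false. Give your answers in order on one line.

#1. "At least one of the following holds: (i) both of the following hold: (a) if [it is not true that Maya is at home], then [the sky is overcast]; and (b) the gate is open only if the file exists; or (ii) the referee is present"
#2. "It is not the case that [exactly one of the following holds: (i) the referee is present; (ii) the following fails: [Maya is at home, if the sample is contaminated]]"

#1 true / #2 true

Let U = "Maya is at home" (T), P = "the sky is overcast" (F), D = "the gate is open" (F), G = "the file exists" (T), M = "the referee is present" (F), H = "the sample is contaminated" (F).

#1: Formalization: ((~U -> P) & (D -> G)) | M

~U = ~T = F
~U -> P = F -> F = T
D -> G = F -> T = T
(~U -> P) & (D -> G) = T & T = T
((~U -> P) & (D -> G)) | M = T | F = T
Thus #1 is true.

#2: This is ~(M xor ~(H -> U)).

H -> U = F -> T = T
~(H -> U) = ~T = F
M xor ~(H -> U) = F xor F = F
~(M xor ~(H -> U)) = ~F = T
Thus #2 is true.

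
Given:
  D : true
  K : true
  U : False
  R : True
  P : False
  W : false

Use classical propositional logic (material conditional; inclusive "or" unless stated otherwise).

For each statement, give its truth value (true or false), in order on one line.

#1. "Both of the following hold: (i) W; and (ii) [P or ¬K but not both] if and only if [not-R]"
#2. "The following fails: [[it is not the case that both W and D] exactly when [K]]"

#1: This is W & ((P xor ~K) <-> ~R).

~K = ~T = F
P xor ~K = F xor F = F
~R = ~T = F
(P xor ~K) <-> ~R = F <-> F = T
W & ((P xor ~K) <-> ~R) = F & T = F
So #1 is false.

#2: In symbols: ~((W nand D) <-> K)

W nand D = F nand T = T
(W nand D) <-> K = T <-> T = T
~((W nand D) <-> K) = ~T = F
Thus #2 is false.

#1 False; #2 False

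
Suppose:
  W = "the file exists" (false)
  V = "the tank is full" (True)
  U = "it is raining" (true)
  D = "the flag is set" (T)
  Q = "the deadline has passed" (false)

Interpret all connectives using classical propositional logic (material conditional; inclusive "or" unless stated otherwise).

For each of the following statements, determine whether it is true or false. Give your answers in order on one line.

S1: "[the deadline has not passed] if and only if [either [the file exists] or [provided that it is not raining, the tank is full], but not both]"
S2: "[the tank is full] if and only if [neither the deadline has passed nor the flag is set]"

S1: This is ¬Q ↔ (W ⊕ (¬U → V)).

¬Q = ¬F = T
¬U = ¬T = F
¬U → V = F → T = T
W ⊕ (¬U → V) = F ⊕ T = T
¬Q ↔ (W ⊕ (¬U → V)) = T ↔ T = T
Thus S1 is true.

S2: This is V ↔ (Q ↓ D).

Q ↓ D = F ↓ T = F
V ↔ (Q ↓ D) = T ↔ F = F
Hence S2 is false.

S1 T, S2 F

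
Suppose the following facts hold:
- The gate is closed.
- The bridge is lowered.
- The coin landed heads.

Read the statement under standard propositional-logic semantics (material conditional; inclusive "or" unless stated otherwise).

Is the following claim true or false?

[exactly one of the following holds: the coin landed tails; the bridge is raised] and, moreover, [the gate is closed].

Let N = "the coin landed heads" (T), D = "the bridge is raised" (F), V = "the gate is open" (F).
In symbols: (~N xor D) & ~V

~N = ~T = F
~N xor D = F xor F = F
~V = ~F = T
(~N xor D) & ~V = F & T = F

False.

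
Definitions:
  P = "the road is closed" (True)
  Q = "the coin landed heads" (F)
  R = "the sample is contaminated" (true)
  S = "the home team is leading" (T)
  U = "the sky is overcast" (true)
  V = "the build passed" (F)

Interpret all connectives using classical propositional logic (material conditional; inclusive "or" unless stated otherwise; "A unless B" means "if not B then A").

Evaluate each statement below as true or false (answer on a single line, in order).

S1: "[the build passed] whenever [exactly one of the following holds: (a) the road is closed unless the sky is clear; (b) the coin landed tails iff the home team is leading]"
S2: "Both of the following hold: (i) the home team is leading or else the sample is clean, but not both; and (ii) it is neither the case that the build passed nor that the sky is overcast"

S1: Parsed as ((P ∨ ¬U) ⊕ (¬Q ↔ S)) → V

¬U = ¬T = F
P ∨ ¬U = T ∨ F = T
¬Q = ¬F = T
¬Q ↔ S = T ↔ T = T
(P ∨ ¬U) ⊕ (¬Q ↔ S) = T ⊕ T = F
((P ∨ ¬U) ⊕ (¬Q ↔ S)) → V = F → F = T
Hence S1 is true.

S2: This is (S ⊕ ¬R) ∧ (V ↓ U).

¬R = ¬T = F
S ⊕ ¬R = T ⊕ F = T
V ↓ U = F ↓ T = F
(S ⊕ ¬R) ∧ (V ↓ U) = T ∧ F = F
So S2 is false.

S1 true / S2 false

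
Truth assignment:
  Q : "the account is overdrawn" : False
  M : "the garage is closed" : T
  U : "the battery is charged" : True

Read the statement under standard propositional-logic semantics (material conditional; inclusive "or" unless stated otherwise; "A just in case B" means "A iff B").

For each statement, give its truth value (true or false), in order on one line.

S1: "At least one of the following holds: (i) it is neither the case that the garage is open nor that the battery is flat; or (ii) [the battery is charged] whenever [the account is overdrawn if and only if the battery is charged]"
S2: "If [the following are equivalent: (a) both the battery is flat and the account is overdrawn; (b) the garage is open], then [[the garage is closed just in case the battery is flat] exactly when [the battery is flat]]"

S1: In symbols: (¬M ↓ ¬U) ∨ ((Q ↔ U) → U)

¬M = ¬T = F
¬U = ¬T = F
¬M ↓ ¬U = F ↓ F = T
Q ↔ U = F ↔ T = F
(Q ↔ U) → U = F → T = T
(¬M ↓ ¬U) ∨ ((Q ↔ U) → U) = T ∨ T = T
So S1 is true.

S2: This is ((¬U ∧ Q) ↔ ¬M) → ((M ↔ ¬U) ↔ ¬U).

¬U = ¬T = F
¬U ∧ Q = F ∧ F = F
¬M = ¬T = F
(¬U ∧ Q) ↔ ¬M = F ↔ F = T
¬U = ¬T = F
M ↔ ¬U = T ↔ F = F
¬U = ¬T = F
(M ↔ ¬U) ↔ ¬U = F ↔ F = T
((¬U ∧ Q) ↔ ¬M) → ((M ↔ ¬U) ↔ ¬U) = T → T = T
Thus S2 is true.

S1 T / S2 T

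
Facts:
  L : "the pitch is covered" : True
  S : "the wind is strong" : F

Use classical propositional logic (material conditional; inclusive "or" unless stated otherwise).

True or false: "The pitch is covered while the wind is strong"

Values: L=True, S=False.
In symbols: L and S

L and S = True and False = False

False.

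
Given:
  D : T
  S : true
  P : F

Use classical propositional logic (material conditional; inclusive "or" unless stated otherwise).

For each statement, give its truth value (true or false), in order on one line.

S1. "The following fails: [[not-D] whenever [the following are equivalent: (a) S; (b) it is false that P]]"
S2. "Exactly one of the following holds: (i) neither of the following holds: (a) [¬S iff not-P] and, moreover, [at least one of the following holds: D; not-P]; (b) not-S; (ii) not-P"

S1 true; S2 false

S1: In symbols: ¬((S ↔ ¬P) → ¬D)

¬P = ¬F = T
S ↔ ¬P = T ↔ T = T
¬D = ¬T = F
(S ↔ ¬P) → ¬D = T → F = F
¬((S ↔ ¬P) → ¬D) = ¬F = T
Hence S1 is true.

S2: Parsed as (((¬S ↔ ¬P) ∧ (D ∨ ¬P)) ↓ ¬S) ⊕ ¬P

¬S = ¬T = F
¬P = ¬F = T
¬S ↔ ¬P = F ↔ T = F
¬P = ¬F = T
D ∨ ¬P = T ∨ T = T
(¬S ↔ ¬P) ∧ (D ∨ ¬P) = F ∧ T = F
¬S = ¬T = F
((¬S ↔ ¬P) ∧ (D ∨ ¬P)) ↓ ¬S = F ↓ F = T
¬P = ¬F = T
(((¬S ↔ ¬P) ∧ (D ∨ ¬P)) ↓ ¬S) ⊕ ¬P = T ⊕ T = F
Thus S2 is false.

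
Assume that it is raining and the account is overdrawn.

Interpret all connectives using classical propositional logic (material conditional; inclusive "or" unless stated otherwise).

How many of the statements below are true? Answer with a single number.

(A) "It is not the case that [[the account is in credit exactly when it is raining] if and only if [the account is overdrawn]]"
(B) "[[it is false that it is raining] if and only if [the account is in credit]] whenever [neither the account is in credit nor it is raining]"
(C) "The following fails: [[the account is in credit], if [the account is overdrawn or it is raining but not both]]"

Let L = "the account is overdrawn" (T), V = "it is raining" (T).

(A): Parsed as ~((~L <-> V) <-> L)

~L = ~T = F
~L <-> V = F <-> T = F
(~L <-> V) <-> L = F <-> T = F
~((~L <-> V) <-> L) = ~F = T
So (A) is true.

(B): Formalization: (~L nor V) -> (~V <-> ~L)

~L = ~T = F
~L nor V = F nor T = F
~V = ~T = F
~L = ~T = F
~V <-> ~L = F <-> F = T
(~L nor V) -> (~V <-> ~L) = F -> T = T
Hence (B) is true.

(C): Formalization: ~((L xor V) -> ~L)

L xor V = T xor T = F
~L = ~T = F
(L xor V) -> ~L = F -> F = T
~((L xor V) -> ~L) = ~T = F
So (C) is false.

True statements: 2 ((A), (B)).

2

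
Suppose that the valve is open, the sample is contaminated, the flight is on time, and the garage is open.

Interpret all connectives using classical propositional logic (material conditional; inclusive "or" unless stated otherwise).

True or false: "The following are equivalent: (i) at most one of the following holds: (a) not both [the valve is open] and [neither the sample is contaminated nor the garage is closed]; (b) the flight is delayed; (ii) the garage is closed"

Let P = "the valve is open" (T), Q = "the sample is contaminated" (T), S = "the garage is closed" (F), R = "the flight is delayed" (F).
This is ((P ↑ (Q ↓ S)) ↑ R) ↔ S.

Q ↓ S = T ↓ F = F
P ↑ (Q ↓ S) = T ↑ F = T
(P ↑ (Q ↓ S)) ↑ R = T ↑ F = T
((P ↑ (Q ↓ S)) ↑ R) ↔ S = T ↔ F = F

The statement is false.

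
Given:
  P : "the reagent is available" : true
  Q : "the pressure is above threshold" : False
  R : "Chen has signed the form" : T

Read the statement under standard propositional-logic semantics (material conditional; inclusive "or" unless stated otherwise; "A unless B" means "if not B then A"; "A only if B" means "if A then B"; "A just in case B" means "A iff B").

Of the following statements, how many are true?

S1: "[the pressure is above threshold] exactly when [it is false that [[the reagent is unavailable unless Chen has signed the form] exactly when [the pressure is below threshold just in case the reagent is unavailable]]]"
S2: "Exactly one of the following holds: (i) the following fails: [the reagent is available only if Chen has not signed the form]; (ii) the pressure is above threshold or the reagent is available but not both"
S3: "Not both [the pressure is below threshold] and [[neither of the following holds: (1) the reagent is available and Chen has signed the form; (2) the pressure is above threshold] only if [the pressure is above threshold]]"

S1: This is Q iff not ((not P or R) iff (not Q iff not P)).

not P = not True = False
not P or R = False or True = True
not Q = not False = True
not P = not True = False
not Q iff not P = True iff False = False
(not P or R) iff (not Q iff not P) = True iff False = False
not ((not P or R) iff (not Q iff not P)) = not False = True
Q iff not ((not P or R) iff (not Q iff not P)) = False iff True = False
Hence S1 is false.

S2: This is not (P -> not R) xor (Q xor P).

not R = not True = False
P -> not R = True -> False = False
not (P -> not R) = not False = True
Q xor P = False xor True = True
not (P -> not R) xor (Q xor P) = True xor True = False
Thus S2 is false.

S3: This is not Q nand (((P and R) nor Q) -> Q).

not Q = not False = True
P and R = True and True = True
(P and R) nor Q = True nor False = False
((P and R) nor Q) -> Q = False -> False = True
not Q nand (((P and R) nor Q) -> Q) = True nand True = False
Hence S3 is false.

0 of the 3 statements are true (none).

0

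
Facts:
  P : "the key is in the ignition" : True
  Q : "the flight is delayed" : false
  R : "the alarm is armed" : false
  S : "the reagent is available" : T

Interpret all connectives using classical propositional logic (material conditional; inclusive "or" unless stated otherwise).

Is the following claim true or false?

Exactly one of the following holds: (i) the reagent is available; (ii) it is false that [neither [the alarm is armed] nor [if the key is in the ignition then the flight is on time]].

false

In symbols: S xor not (R nor (P -> not Q))

not Q = not False = True
P -> not Q = True -> True = True
R nor (P -> not Q) = False nor True = False
not (R nor (P -> not Q)) = not False = True
S xor not (R nor (P -> not Q)) = True xor True = False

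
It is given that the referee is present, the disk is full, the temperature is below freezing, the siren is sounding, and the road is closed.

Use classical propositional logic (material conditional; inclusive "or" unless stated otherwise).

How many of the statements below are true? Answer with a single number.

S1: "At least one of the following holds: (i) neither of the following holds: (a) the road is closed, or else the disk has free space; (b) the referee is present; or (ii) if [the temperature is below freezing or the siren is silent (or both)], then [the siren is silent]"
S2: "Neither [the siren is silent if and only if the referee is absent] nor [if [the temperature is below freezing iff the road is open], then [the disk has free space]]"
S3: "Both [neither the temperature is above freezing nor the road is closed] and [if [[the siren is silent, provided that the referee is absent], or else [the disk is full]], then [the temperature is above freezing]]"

Let U = "the road is closed" (T), Q = "the disk is full" (T), P = "the referee is present" (T), R = "the temperature is below freezing" (T), S = "the siren is sounding" (T).

S1: Formalization: ((U ∨ ¬Q) ↓ P) ∨ ((R ∨ ¬S) → ¬S)

¬Q = ¬T = F
U ∨ ¬Q = T ∨ F = T
(U ∨ ¬Q) ↓ P = T ↓ T = F
¬S = ¬T = F
R ∨ ¬S = T ∨ F = T
¬S = ¬T = F
(R ∨ ¬S) → ¬S = T → F = F
((U ∨ ¬Q) ↓ P) ∨ ((R ∨ ¬S) → ¬S) = F ∨ F = F
Thus S1 is false.

S2: This is (¬S ↔ ¬P) ↓ ((R ↔ ¬U) → ¬Q).

¬S = ¬T = F
¬P = ¬T = F
¬S ↔ ¬P = F ↔ F = T
¬U = ¬T = F
R ↔ ¬U = T ↔ F = F
¬Q = ¬T = F
(R ↔ ¬U) → ¬Q = F → F = T
(¬S ↔ ¬P) ↓ ((R ↔ ¬U) → ¬Q) = T ↓ T = F
Hence S2 is false.

S3: Parsed as (¬R ↓ U) ∧ (((¬P → ¬S) ∨ Q) → ¬R)

¬R = ¬T = F
¬R ↓ U = F ↓ T = F
¬P = ¬T = F
¬S = ¬T = F
¬P → ¬S = F → F = T
(¬P → ¬S) ∨ Q = T ∨ T = T
¬R = ¬T = F
((¬P → ¬S) ∨ Q) → ¬R = T → F = F
(¬R ↓ U) ∧ (((¬P → ¬S) ∨ Q) → ¬R) = F ∧ F = F
Hence S3 is false.

True statements: 0 (none).

0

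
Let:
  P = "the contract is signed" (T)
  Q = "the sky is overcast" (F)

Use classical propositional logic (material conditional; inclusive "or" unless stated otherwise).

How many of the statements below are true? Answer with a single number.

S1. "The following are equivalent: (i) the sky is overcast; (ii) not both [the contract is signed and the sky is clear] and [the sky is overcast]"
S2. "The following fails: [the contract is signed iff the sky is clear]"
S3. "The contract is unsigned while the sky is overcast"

S1: In symbols: Q <-> ((P & ~Q) nand Q)

~Q = ~F = T
P & ~Q = T & T = T
(P & ~Q) nand Q = T nand F = T
Q <-> ((P & ~Q) nand Q) = F <-> T = F
Hence S1 is false.

S2: This is ~(P <-> ~Q).

~Q = ~F = T
P <-> ~Q = T <-> T = T
~(P <-> ~Q) = ~T = F
Thus S2 is false.

S3: Formalization: ~P & Q

~P = ~T = F
~P & Q = F & F = F
So S3 is false.

Count: 0.

0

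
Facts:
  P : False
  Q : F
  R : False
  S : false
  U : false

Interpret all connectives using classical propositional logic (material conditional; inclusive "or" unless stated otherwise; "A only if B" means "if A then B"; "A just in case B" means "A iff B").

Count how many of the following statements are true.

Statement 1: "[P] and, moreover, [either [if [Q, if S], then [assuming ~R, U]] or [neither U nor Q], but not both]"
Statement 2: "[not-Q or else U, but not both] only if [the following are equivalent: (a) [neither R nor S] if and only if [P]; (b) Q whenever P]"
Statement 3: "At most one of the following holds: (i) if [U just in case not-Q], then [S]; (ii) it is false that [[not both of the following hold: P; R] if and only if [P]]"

Statement 1: In symbols: P & (((S -> Q) -> (~R -> U)) xor (U nor Q))

S -> Q = F -> F = T
~R = ~F = T
~R -> U = T -> F = F
(S -> Q) -> (~R -> U) = T -> F = F
U nor Q = F nor F = T
((S -> Q) -> (~R -> U)) xor (U nor Q) = F xor T = T
P & (((S -> Q) -> (~R -> U)) xor (U nor Q)) = F & T = F
So Statement 1 is false.

Statement 2: Parsed as (~Q xor U) -> (((R nor S) <-> P) <-> (P -> Q))

~Q = ~F = T
~Q xor U = T xor F = T
R nor S = F nor F = T
(R nor S) <-> P = T <-> F = F
P -> Q = F -> F = T
((R nor S) <-> P) <-> (P -> Q) = F <-> T = F
(~Q xor U) -> (((R nor S) <-> P) <-> (P -> Q)) = T -> F = F
Hence Statement 2 is false.

Statement 3: In symbols: ((U <-> ~Q) -> S) nand ~((P nand R) <-> P)

~Q = ~F = T
U <-> ~Q = F <-> T = F
(U <-> ~Q) -> S = F -> F = T
P nand R = F nand F = T
(P nand R) <-> P = T <-> F = F
~((P nand R) <-> P) = ~F = T
((U <-> ~Q) -> S) nand ~((P nand R) <-> P) = T nand T = F
Hence Statement 3 is false.

True statements: 0 (none).

0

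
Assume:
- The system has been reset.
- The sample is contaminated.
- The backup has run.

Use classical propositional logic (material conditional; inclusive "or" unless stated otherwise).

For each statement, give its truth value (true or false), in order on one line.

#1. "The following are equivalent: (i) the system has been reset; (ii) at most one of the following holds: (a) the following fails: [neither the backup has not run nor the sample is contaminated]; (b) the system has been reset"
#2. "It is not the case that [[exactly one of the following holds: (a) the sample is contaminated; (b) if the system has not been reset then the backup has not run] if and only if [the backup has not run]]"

#1 F, #2 F

Let P = "the system has been reset" (T), R = "the backup has run" (T), Q = "the sample is contaminated" (T).

#1: Parsed as P ↔ (¬(¬R ↓ Q) ↑ P)

¬R = ¬T = F
¬R ↓ Q = F ↓ T = F
¬(¬R ↓ Q) = ¬F = T
¬(¬R ↓ Q) ↑ P = T ↑ T = F
P ↔ (¬(¬R ↓ Q) ↑ P) = T ↔ F = F
So #1 is false.

#2: Parsed as ¬((Q ⊕ (¬P → ¬R)) ↔ ¬R)

¬P = ¬T = F
¬R = ¬T = F
¬P → ¬R = F → F = T
Q ⊕ (¬P → ¬R) = T ⊕ T = F
¬R = ¬T = F
(Q ⊕ (¬P → ¬R)) ↔ ¬R = F ↔ F = T
¬((Q ⊕ (¬P → ¬R)) ↔ ¬R) = ¬T = F
So #2 is false.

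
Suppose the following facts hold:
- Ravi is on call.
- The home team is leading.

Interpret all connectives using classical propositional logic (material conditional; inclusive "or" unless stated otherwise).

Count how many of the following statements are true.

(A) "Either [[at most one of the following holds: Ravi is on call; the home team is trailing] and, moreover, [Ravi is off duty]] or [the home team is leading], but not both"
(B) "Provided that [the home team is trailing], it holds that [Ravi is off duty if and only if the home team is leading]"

Let P = "Ravi is on call" (T), G = "the home team is leading" (T).

(A): Parsed as ((P nand ~G) & ~P) xor G

~G = ~T = F
P nand ~G = T nand F = T
~P = ~T = F
(P nand ~G) & ~P = T & F = F
((P nand ~G) & ~P) xor G = F xor T = T
Thus (A) is true.

(B): Parsed as ~G -> (~P <-> G)

~G = ~T = F
~P = ~T = F
~P <-> G = F <-> T = F
~G -> (~P <-> G) = F -> F = T
So (B) is true.

Count: 2.

2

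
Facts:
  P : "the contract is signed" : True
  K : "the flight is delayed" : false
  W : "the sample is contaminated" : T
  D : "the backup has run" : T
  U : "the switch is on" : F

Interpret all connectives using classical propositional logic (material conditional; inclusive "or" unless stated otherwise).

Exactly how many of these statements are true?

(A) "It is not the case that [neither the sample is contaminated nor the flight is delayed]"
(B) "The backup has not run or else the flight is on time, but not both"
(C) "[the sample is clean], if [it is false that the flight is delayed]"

2

(A): This is ~(W nor K).

W nor K = T nor F = F
~(W nor K) = ~F = T
So (A) is true.

(B): Parsed as ~D xor ~K

~D = ~T = F
~K = ~F = T
~D xor ~K = F xor T = T
Hence (B) is true.

(C): Parsed as ~K -> ~W

~K = ~F = T
~W = ~T = F
~K -> ~W = T -> F = F
Thus (C) is false.

2 of the 3 statements are true ((A), (B)).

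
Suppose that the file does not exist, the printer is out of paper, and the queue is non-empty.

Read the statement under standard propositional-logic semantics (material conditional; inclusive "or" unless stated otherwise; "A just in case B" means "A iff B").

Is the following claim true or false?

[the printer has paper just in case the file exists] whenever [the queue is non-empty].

Let R = "the queue is empty" (F), Q = "the printer has paper" (F), P = "the file exists" (F).
In symbols: ~R -> (Q <-> P)

~R = ~F = T
Q <-> P = F <-> F = T
~R -> (Q <-> P) = T -> T = T

The statement is true.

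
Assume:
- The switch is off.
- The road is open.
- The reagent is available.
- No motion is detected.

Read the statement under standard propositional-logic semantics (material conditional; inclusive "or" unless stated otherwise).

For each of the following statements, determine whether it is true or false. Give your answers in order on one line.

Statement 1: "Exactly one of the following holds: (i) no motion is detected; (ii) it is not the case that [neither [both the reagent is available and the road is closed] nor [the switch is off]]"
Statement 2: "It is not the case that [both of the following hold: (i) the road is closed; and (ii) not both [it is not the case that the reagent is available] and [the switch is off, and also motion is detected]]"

Statement 1 F / Statement 2 T

Let S = "motion is detected" (False), R = "the reagent is available" (True), Q = "the road is closed" (False), P = "the switch is on" (False).

Statement 1: Parsed as not S xor not ((R and Q) nor not P)

not S = not False = True
R and Q = True and False = False
not P = not False = True
(R and Q) nor not P = False nor True = False
not ((R and Q) nor not P) = not False = True
not S xor not ((R and Q) nor not P) = True xor True = False
Thus Statement 1 is false.

Statement 2: Parsed as not (Q and (not R nand (not P and S)))

not R = not True = False
not P = not False = True
not P and S = True and False = False
not R nand (not P and S) = False nand False = True
Q and (not R nand (not P and S)) = False and True = False
not (Q and (not R nand (not P and S))) = not False = True
Thus Statement 2 is true.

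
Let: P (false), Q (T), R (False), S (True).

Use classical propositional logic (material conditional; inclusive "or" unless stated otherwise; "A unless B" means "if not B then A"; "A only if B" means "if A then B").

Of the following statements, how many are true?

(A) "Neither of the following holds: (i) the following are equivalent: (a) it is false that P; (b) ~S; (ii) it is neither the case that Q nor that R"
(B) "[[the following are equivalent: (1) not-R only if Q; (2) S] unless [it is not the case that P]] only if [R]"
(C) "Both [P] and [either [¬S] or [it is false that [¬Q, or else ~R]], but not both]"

1

(A): Parsed as (~P <-> ~S) nor (Q nor R)

~P = ~F = T
~S = ~T = F
~P <-> ~S = T <-> F = F
Q nor R = T nor F = F
(~P <-> ~S) nor (Q nor R) = F nor F = T
Thus (A) is true.

(B): Formalization: (((~R -> Q) <-> S) | ~P) -> R

~R = ~F = T
~R -> Q = T -> T = T
(~R -> Q) <-> S = T <-> T = T
~P = ~F = T
((~R -> Q) <-> S) | ~P = T | T = T
(((~R -> Q) <-> S) | ~P) -> R = T -> F = F
So (B) is false.

(C): In symbols: P & (~S xor ~(~Q | ~R))

~S = ~T = F
~Q = ~T = F
~R = ~F = T
~Q | ~R = F | T = T
~(~Q | ~R) = ~T = F
~S xor ~(~Q | ~R) = F xor F = F
P & (~S xor ~(~Q | ~R)) = F & F = F
Thus (C) is false.

1 of the 3 statements is true ((A)).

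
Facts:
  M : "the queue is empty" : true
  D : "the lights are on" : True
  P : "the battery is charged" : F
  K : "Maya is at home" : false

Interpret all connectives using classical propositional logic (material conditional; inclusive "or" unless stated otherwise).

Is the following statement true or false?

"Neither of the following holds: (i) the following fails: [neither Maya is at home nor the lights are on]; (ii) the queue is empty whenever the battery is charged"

Values: K=False, D=True, P=False, M=True.
This is not (K nor D) nor (P -> M).

K nor D = False nor True = False
not (K nor D) = not False = True
P -> M = False -> True = True
not (K nor D) nor (P -> M) = True nor True = False

False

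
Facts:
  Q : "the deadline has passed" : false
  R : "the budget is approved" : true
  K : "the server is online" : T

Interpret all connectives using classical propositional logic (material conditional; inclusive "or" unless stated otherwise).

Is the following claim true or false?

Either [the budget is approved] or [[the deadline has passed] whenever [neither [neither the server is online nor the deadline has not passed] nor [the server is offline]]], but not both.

In symbols: R xor (((K nor ~Q) nor ~K) -> Q)

~Q = ~F = T
K nor ~Q = T nor T = F
~K = ~T = F
(K nor ~Q) nor ~K = F nor F = T
((K nor ~Q) nor ~K) -> Q = T -> F = F
R xor (((K nor ~Q) nor ~K) -> Q) = T xor F = T

true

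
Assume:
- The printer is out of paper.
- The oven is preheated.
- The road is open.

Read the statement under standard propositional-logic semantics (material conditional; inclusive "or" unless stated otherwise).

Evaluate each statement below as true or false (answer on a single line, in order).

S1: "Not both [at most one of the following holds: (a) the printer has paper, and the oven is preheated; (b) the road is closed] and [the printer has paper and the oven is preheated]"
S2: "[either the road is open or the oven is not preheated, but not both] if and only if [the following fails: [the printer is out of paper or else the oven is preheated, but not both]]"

S1 True, S2 True

Let P = "the printer has paper" (F), Q = "the oven is preheated" (T), R = "the road is closed" (F).

S1: Parsed as ((P & Q) nand R) nand (P & Q)

P & Q = F & T = F
(P & Q) nand R = F nand F = T
P & Q = F & T = F
((P & Q) nand R) nand (P & Q) = T nand F = T
Hence S1 is true.

S2: Formalization: (~R xor ~Q) <-> ~(~P xor Q)

~R = ~F = T
~Q = ~T = F
~R xor ~Q = T xor F = T
~P = ~F = T
~P xor Q = T xor T = F
~(~P xor Q) = ~F = T
(~R xor ~Q) <-> ~(~P xor Q) = T <-> T = T
Hence S2 is true.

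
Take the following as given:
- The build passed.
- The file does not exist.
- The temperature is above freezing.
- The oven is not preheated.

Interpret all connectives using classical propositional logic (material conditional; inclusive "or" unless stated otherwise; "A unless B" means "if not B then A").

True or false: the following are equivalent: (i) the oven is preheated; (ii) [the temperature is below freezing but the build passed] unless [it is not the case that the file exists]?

Let G = "the oven is preheated" (F), K = "the temperature is below freezing" (F), H = "the build passed" (T), V = "the file exists" (F).
Formalization: G <-> ((K & H) | ~V)

K & H = F & T = F
~V = ~F = T
(K & H) | ~V = F | T = T
G <-> ((K & H) | ~V) = F <-> T = F

false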